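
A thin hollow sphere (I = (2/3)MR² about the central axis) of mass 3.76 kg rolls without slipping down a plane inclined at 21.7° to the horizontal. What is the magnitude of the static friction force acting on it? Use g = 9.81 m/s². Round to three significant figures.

f ≈ 5.46 N

For this body I = (2/3)MR², i.e. k = I/(MR²) = 2/3.
Along the incline Mg sinθ − f = Ma, and torque about the center fR = Iα = kMR²(a/R) gives f = kMa.
Combining, a = g sinθ/(1+k) and f = kMa = kMg sinθ/(1+k).
f = (2/3) × 3.76 × 9.81 × sin21.7° / 1.667 ≈ 5.46 N.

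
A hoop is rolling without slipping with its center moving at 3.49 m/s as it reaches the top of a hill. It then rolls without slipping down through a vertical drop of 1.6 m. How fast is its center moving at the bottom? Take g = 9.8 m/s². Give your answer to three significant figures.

The moment of inertia is MR², giving k ≡ I/(MR²) = 1.
The rolling condition ω = v/R makes the rotational term ½I(v/R)² = ½kMv², so KE_total = ½(1+k)Mv² = Mv².
Energy conservation: Mv₀² + Mgh = Mv², so v² = v₀² + 2gh/(1+k).
v = √(3.49² + 2×9.8×1.6/2) = √27.86 ≈ 5.28 m/s.

v ≈ 5.28 m/s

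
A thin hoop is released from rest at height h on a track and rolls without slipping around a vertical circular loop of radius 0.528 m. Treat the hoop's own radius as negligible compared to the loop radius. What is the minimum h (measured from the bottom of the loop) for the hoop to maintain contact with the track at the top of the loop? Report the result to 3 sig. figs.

h_min ≈ 1.58 m

The moment of inertia is MR², giving k ≡ I/(MR²) = 1.
At the top of the loop, the minimum-contact condition is Mg = Mv_top²/r, so v_top² = gr.
With ω = v/R, the kinetic energy at speed v is ½(1+k)Mv² = Mv².
Energy conservation from release (height h) to the top (height 2r): Mgh = Mg(2r) + M·gr.
Thus h_min = 2r + (1+k)r/2 = r(2 + 2/2) = 0.528 × 3 ≈ 1.58 m.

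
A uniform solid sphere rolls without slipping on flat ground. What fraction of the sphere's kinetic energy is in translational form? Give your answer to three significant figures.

Here I = (2/5)MR², so the shape factor k = I/(MR²) = 0.4.
Since ω = v/R, the translational part is ½Mv² and the rotational part is ½I(v/R)² = ½kMv²; the total is ½(1+k)Mv².
The translational fraction is therefore 1/(1+k) = 1/1.4 ≈ 0.714.

fraction ≈ 0.714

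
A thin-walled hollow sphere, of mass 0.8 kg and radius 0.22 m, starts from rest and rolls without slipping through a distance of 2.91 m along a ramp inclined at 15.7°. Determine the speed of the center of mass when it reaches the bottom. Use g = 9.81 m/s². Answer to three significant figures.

Here I = (2/3)MR², so the shape factor k = I/(MR²) = 2/3.
Rolling without slipping gives ω = v/R, so the total kinetic energy is ½Mv² + ½Iω² = ½(1+k)Mv² = (5/6)Mv².
The vertical drop is h = L sinθ = 2.91 × sin15.7° = 0.7874 m.
Energy conservation: Mgh = (5/6)Mv², so v = √(2gh/(1+k)) = √(2 × 9.81 × 0.7874 / 1.667) ≈ 3.04 m/s.

v ≈ 3.04 m/s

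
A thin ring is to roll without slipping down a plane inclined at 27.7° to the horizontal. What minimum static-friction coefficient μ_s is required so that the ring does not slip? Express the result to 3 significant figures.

With I = MR², the ratio k = I/(MR²) is 1.
Translational: Mg sinθ − f = Ma. Rotational about the CM: fR = Iα = kMRa, so f = kMa.
These give a = g sinθ/(1+k) and the required friction f = kMg sinθ/(1+k).
With N = Mg cosθ, the no-slip condition f ≤ μN gives μ_min = f/N = k tanθ/(1+k).
μ_min = 1 × tan27.7° / 2 ≈ 0.263.

μ_min ≈ 0.263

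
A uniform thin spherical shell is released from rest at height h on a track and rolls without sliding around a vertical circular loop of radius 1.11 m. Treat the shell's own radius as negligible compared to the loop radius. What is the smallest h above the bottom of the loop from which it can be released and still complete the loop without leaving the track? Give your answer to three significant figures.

h_min ≈ 3.15 m

For this body I = (2/3)MR², i.e. k = I/(MR²) = 2/3.
At the top of the loop, the minimum-contact condition is Mg = Mv_top²/r, so v_top² = gr.
With ω = v/R, the kinetic energy at speed v is ½(1+k)Mv² = (5/6)Mv².
Energy conservation from release (height h) to the top (height 2r): Mgh = Mg(2r) + (5/6)M·gr.
Thus h_min = 2r + (1+k)r/2 = r(2 + 1.667/2) = 1.11 × 2.833 ≈ 3.15 m.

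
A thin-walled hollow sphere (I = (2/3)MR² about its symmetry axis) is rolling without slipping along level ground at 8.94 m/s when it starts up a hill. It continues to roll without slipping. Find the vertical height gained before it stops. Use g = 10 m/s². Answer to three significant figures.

h ≈ 6.66 m

The moment of inertia is (2/3)MR², giving k ≡ I/(MR²) = 2/3.
The rolling condition ω = v/R makes the rotational term ½I(v/R)² = ½kMv², so KE_total = ½(1+k)Mv² = (5/6)Mv².
At the top the kinetic energy is zero, so (5/6)Mv₀² = Mgh.
Thus h = (1+k)v₀²/(2g) = 1.667 × 8.94² / (2 × 10) ≈ 6.66 m.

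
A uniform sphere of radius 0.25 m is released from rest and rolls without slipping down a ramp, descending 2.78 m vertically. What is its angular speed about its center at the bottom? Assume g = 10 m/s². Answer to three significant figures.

ω ≈ 25.2 rad/s

Here I = (2/5)MR², so the shape factor k = I/(MR²) = 0.4.
The rolling condition ω = v/R makes the rotational term ½I(v/R)² = ½kMv², so KE_total = ½(1+k)Mv² = (7/10)Mv².
Energy conservation Mgh = ½(1+k)Mv² gives v = √(2gh/(1+k)) = √(2 × 10 × 2.78 / 1.4) = 6.302 m/s.
The angular speed follows from ω = v/R = 6.302/0.25 ≈ 25.2 rad/s.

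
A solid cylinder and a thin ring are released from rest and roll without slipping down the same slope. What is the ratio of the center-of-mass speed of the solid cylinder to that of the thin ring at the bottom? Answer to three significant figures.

Each satisfies Mgh = ½(1+k)Mv² with k = I/(MR²), so v ∝ 1/√(1+k).
For the solid cylinder k = 0.5; for the thin ring k = 1.
v₁/v₂ = √((1+k₂)/(1+k₁)) = √(2/1.5) ≈ 1.15.

v_ratio ≈ 1.15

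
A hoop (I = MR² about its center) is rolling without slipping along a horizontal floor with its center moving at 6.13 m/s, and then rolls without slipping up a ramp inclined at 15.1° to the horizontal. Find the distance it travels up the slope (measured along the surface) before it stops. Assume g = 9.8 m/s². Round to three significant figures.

The moment of inertia is MR², giving k ≡ I/(MR²) = 1.
Pure rolling means v = ωR; then KE = ½Mv² + ½I(v/R)² = ½(1+k)Mv² = Mv².
Setting this equal to Mgh gives the vertical rise h = (1+k)v₀²/(2g) = 2×6.13²/(2×9.8) = 3.834 m.
The distance along the slope is d = h/sinθ = 3.834/sin15.1° ≈ 14.7 m.

d ≈ 14.7 m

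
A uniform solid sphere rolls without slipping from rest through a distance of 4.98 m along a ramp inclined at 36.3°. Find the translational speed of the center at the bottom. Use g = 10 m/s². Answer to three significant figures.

v ≈ 6.49 m/s

With I = (2/5)MR², the ratio k = I/(MR²) is 0.4.
Pure rolling means v = ωR; then KE = ½Mv² + ½I(v/R)² = ½(1+k)Mv² = (7/10)Mv².
The vertical drop is h = L sinθ = 4.98 × sin36.3° = 2.948 m.
Setting Mgh = (7/10)Mv² gives v = √(2gh/(1+k)) = √(2·10·2.948/1.4) ≈ 6.49 m/s.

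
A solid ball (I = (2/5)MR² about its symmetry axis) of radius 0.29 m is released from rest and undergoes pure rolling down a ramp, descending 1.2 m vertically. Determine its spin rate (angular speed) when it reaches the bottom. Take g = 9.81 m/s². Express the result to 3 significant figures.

Here I = (2/5)MR², so the shape factor k = I/(MR²) = 0.4.
The rolling condition ω = v/R makes the rotational term ½I(v/R)² = ½kMv², so KE_total = ½(1+k)Mv² = (7/10)Mv².
Energy conservation Mgh = ½(1+k)Mv² gives v = √(2gh/(1+k)) = √(2 × 9.81 × 1.2 / 1.4) = 4.101 m/s.
Then ω = v/R = 4.101 / 0.29 ≈ 14.1 rad/s.

ω ≈ 14.1 rad/s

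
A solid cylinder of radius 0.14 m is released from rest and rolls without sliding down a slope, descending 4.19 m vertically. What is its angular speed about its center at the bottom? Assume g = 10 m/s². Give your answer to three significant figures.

With I = (1/2)MR², the ratio k = I/(MR²) is 0.5.
The rolling condition ω = v/R makes the rotational term ½I(v/R)² = ½kMv², so KE_total = ½(1+k)Mv² = (3/4)Mv².
Energy conservation Mgh = ½(1+k)Mv² gives v = √(2gh/(1+k)) = √(2 × 10 × 4.19 / 1.5) = 7.474 m/s.
The angular speed follows from ω = v/R = 7.474/0.14 ≈ 53.4 rad/s.

ω ≈ 53.4 rad/s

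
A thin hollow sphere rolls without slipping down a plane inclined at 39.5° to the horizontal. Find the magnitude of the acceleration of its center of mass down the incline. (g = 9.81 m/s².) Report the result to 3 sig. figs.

a ≈ 3.74 m/s²

For this body I = (2/3)MR², i.e. k = I/(MR²) = 2/3.
Along the incline Mg sinθ − f = Ma, and torque about the center fR = Iα = kMR²(a/R) gives f = kMa.
Eliminating f: Mg sinθ = (1+k)Ma, so a = g sinθ/(1+k) = 9.81 × sin39.5° / 1.667 ≈ 3.74 m/s².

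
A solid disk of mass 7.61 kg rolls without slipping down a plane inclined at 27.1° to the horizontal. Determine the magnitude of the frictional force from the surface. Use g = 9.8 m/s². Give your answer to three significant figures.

For this body I = (1/2)MR², i.e. k = I/(MR²) = 0.5.
Along the incline Mg sinθ − f = Ma, and torque about the center fR = Iα = kMR²(a/R) gives f = kMa.
Combining, a = g sinθ/(1+k) and f = kMa = kMg sinθ/(1+k).
f = 0.5 × 7.61 × 9.8 × sin27.1° / 1.5 ≈ 11.3 N.

f ≈ 11.3 N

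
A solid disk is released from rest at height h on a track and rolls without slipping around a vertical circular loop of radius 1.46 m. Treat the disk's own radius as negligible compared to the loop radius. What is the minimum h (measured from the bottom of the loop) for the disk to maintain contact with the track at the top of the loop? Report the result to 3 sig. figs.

h_min ≈ 4.02 m

With I = (1/2)MR², the ratio k = I/(MR²) is 0.5.
At the top of the loop, the minimum-contact condition is Mg = Mv_top²/r, so v_top² = gr.
With ω = v/R, the kinetic energy at speed v is ½(1+k)Mv² = (3/4)Mv².
Energy conservation from release (height h) to the top (height 2r): Mgh = Mg(2r) + (3/4)M·gr.
Thus h_min = 2r + (1+k)r/2 = r(2 + 1.5/2) = 1.46 × 2.75 ≈ 4.02 m.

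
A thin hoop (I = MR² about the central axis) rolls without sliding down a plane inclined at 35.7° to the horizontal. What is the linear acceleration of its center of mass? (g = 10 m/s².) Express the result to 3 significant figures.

Here I = MR², so the shape factor k = I/(MR²) = 1.
Translational: Mg sinθ − f = Ma. Rotational about the CM: fR = Iα = kMRa, so f = kMa.
Eliminating f: Mg sinθ = (1+k)Ma, so a = g sinθ/(1+k) = 10 × sin35.7° / 2 ≈ 2.92 m/s².

a ≈ 2.92 m/s²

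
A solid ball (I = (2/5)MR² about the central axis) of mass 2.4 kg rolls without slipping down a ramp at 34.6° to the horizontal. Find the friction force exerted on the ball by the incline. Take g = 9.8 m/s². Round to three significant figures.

f ≈ 3.82 N

The moment of inertia is (2/5)MR², giving k ≡ I/(MR²) = 0.4.
Along the incline Mg sinθ − f = Ma, and torque about the center fR = Iα = kMR²(a/R) gives f = kMa.
Combining, a = g sinθ/(1+k) and f = kMa = kMg sinθ/(1+k).
f = 0.4 × 2.4 × 9.8 × sin34.6° / 1.4 ≈ 3.82 N.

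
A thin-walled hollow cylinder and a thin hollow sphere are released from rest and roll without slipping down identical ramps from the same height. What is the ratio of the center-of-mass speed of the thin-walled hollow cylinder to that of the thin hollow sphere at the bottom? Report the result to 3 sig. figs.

v_ratio ≈ 0.913

Each satisfies Mgh = ½(1+k)Mv² with k = I/(MR²), so v ∝ 1/√(1+k).
For the thin-walled hollow cylinder k = 1; for the thin hollow sphere k = 2/3.
v₁/v₂ = √((1+k₂)/(1+k₁)) = √(1.667/2) ≈ 0.913.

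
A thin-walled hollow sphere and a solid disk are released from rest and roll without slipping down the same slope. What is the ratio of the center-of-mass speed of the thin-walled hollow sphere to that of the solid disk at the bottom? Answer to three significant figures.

v_ratio ≈ 0.949

Each satisfies Mgh = ½(1+k)Mv² with k = I/(MR²), so v ∝ 1/√(1+k).
For the thin-walled hollow sphere k = 2/3; for the solid disk k = 0.5.
v₁/v₂ = √((1+k₂)/(1+k₁)) = √(1.5/1.667) ≈ 0.949.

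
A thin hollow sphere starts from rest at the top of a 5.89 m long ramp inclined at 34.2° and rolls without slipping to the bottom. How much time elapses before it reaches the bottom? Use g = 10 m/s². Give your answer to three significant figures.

For this body I = (2/3)MR², i.e. k = I/(MR²) = 2/3.
Newton's second law down the slope: Mg sinθ − f = Ma. The torque equation fR = Iα (with α = a/R) gives f = kMa.
Hence a = g sinθ/(1+k) = 10×sin34.2°/1.667 = 3.373 m/s².
With constant a from rest, t = √(2L/a) = √(2·5.89/3.373) ≈ 1.87 s.

t ≈ 1.87 s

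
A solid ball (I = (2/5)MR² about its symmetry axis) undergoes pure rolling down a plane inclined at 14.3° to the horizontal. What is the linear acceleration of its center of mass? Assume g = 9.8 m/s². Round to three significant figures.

For this body I = (2/5)MR², i.e. k = I/(MR²) = 0.4.
Translational: Mg sinθ − f = Ma. Rotational about the CM: fR = Iα = kMRa, so f = kMa.
Eliminating f: Mg sinθ = (1+k)Ma, so a = g sinθ/(1+k) = 9.8 × sin14.3° / 1.4 ≈ 1.73 m/s².

a ≈ 1.73 m/s²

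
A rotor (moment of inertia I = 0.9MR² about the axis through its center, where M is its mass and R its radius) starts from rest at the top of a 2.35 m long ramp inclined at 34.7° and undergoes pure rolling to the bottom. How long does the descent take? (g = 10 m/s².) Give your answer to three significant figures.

Here I = 0.9MR², so the shape factor k = I/(MR²) = 0.9.
Newton's second law down the slope: Mg sinθ − f = Ma. The torque equation fR = Iα (with α = a/R) gives f = kMa.
Hence a = g sinθ/(1+k) = 10×sin34.7°/1.9 = 2.996 m/s².
With constant a from rest, t = √(2L/a) = √(2·2.35/2.996) ≈ 1.25 s.

t ≈ 1.25 s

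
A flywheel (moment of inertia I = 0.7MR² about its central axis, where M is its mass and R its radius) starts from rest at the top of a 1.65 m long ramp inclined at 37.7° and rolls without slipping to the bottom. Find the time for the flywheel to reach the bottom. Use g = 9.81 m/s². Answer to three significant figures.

Here I = 0.7MR², so the shape factor k = I/(MR²) = 0.7.
Along the incline Mg sinθ − f = Ma, and torque about the center fR = Iα = kMR²(a/R) gives f = kMa.
Hence a = g sinθ/(1+k) = 9.81×sin37.7°/1.7 = 3.529 m/s².
With constant a from rest, t = √(2L/a) = √(2·1.65/3.529) ≈ 0.967 s.

t ≈ 0.967 s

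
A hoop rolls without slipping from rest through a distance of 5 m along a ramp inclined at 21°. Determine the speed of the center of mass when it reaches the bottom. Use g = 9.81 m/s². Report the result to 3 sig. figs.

Here I = MR², so the shape factor k = I/(MR²) = 1.
Rolling without slipping gives ω = v/R, so the total kinetic energy is ½Mv² + ½Iω² = ½(1+k)Mv² = Mv².
The vertical drop is h = L sinθ = 5 × sin21° = 1.792 m.
Setting Mgh = Mv² gives v = √(2gh/(1+k)) = √(2·9.81·1.792/2) ≈ 4.19 m/s.

v ≈ 4.19 m/s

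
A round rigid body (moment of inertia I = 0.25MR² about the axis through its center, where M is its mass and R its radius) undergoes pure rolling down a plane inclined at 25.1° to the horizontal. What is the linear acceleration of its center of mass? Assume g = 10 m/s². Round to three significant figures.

For this body I = 0.25MR², i.e. k = I/(MR²) = 0.25.
Along the incline Mg sinθ − f = Ma, and torque about the center fR = Iα = kMR²(a/R) gives f = kMa.
Eliminating f: Mg sinθ = (1+k)Ma, so a = g sinθ/(1+k) = 10 × sin25.1° / 1.25 ≈ 3.39 m/s².

a ≈ 3.39 m/s²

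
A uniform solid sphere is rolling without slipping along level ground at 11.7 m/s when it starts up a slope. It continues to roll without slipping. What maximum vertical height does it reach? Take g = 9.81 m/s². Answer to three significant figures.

h ≈ 9.77 m

The moment of inertia is (2/5)MR², giving k ≡ I/(MR²) = 0.4.
Since it rolls without slipping, ω = v/R and KE = ½Mv² + ½Iω² = ½(1+k)Mv² = (7/10)Mv².
All of this converts to potential energy at the highest point: (7/10)Mv₀² = Mgh.
Thus h = (1+k)v₀²/(2g) = 1.4 × 11.7² / (2 × 9.81) ≈ 9.77 m.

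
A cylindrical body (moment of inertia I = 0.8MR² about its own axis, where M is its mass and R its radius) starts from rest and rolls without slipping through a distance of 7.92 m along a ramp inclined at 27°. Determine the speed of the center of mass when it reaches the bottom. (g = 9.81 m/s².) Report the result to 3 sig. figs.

v ≈ 6.26 m/s

With I = 0.8MR², the ratio k = I/(MR²) is 0.8.
The rolling condition ω = v/R makes the rotational term ½I(v/R)² = ½kMv², so KE_total = ½(1+k)Mv² = (9/10)Mv².
The vertical drop is h = L sinθ = 7.92 × sin27° = 3.596 m.
Setting Mgh = (9/10)Mv² gives v = √(2gh/(1+k)) = √(2·9.81·3.596/1.8) ≈ 6.26 m/s.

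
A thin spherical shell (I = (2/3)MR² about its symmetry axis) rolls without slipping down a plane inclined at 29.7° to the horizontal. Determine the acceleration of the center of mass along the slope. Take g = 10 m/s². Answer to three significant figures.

a ≈ 2.97 m/s²

With I = (2/3)MR², the ratio k = I/(MR²) is 2/3.
Translational: Mg sinθ − f = Ma. Rotational about the CM: fR = Iα = kMRa, so f = kMa.
Eliminating f: Mg sinθ = (1+k)Ma, so a = g sinθ/(1+k) = 10 × sin29.7° / 1.667 ≈ 2.97 m/s².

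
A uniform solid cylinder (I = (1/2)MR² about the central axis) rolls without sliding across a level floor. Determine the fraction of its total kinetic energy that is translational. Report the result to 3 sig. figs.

With I = (1/2)MR², the ratio k = I/(MR²) is 0.5.
Since ω = v/R, the translational part is ½Mv² and the rotational part is ½I(v/R)² = ½kMv²; the total is ½(1+k)Mv².
The translational fraction is therefore 1/(1+k) = 1/1.5 ≈ 0.667.

fraction ≈ 0.667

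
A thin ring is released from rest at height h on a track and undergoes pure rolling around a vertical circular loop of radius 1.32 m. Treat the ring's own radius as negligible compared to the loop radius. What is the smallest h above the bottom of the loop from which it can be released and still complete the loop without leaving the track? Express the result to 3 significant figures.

For this body I = MR², i.e. k = I/(MR²) = 1.
At the top of the loop, the minimum-contact condition is Mg = Mv_top²/r, so v_top² = gr.
With ω = v/R, the kinetic energy at speed v is ½(1+k)Mv² = Mv².
Energy conservation from release (height h) to the top (height 2r): Mgh = Mg(2r) + M·gr.
Thus h_min = 2r + (1+k)r/2 = r(2 + 2/2) = 1.32 × 3 ≈ 3.96 m.

h_min ≈ 3.96 m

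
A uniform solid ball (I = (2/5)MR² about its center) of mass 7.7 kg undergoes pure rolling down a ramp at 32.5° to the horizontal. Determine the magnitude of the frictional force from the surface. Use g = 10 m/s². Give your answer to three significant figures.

The moment of inertia is (2/5)MR², giving k ≡ I/(MR²) = 0.4.
Along the incline Mg sinθ − f = Ma, and torque about the center fR = Iα = kMR²(a/R) gives f = kMa.
Combining, a = g sinθ/(1+k) and f = kMa = kMg sinθ/(1+k).
f = 0.4 × 7.7 × 10 × sin32.5° / 1.4 ≈ 11.8 N.

f ≈ 11.8 N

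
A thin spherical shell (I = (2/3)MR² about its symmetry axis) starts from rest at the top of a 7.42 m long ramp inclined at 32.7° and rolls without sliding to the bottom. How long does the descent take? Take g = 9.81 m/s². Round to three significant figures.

t ≈ 2.16 s

The moment of inertia is (2/3)MR², giving k ≡ I/(MR²) = 2/3.
Translational: Mg sinθ − f = Ma. Rotational about the CM: fR = Iα = kMRa, so f = kMa.
Hence a = g sinθ/(1+k) = 9.81×sin32.7°/1.667 = 3.18 m/s².
Starting from rest, L = ½at², so t = √(2L/a) = √(2×7.42/3.18) ≈ 2.16 s.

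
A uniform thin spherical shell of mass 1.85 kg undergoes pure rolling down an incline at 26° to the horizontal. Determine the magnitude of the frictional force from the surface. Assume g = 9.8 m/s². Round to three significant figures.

f ≈ 3.18 N

Here I = (2/3)MR², so the shape factor k = I/(MR²) = 2/3.
Newton's second law down the slope: Mg sinθ − f = Ma. The torque equation fR = Iα (with α = a/R) gives f = kMa.
Combining, a = g sinθ/(1+k) and f = kMa = kMg sinθ/(1+k).
f = (2/3) × 1.85 × 9.8 × sin26° / 1.667 ≈ 3.18 N.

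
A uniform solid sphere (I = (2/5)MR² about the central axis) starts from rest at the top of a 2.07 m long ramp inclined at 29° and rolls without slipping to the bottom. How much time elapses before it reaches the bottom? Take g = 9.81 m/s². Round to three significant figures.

For this body I = (2/5)MR², i.e. k = I/(MR²) = 0.4.
Newton's second law down the slope: Mg sinθ − f = Ma. The torque equation fR = Iα (with α = a/R) gives f = kMa.
Hence a = g sinθ/(1+k) = 9.81×sin29°/1.4 = 3.397 m/s².
With constant a from rest, t = √(2L/a) = √(2·2.07/3.397) ≈ 1.10 s.

t ≈ 1.10 s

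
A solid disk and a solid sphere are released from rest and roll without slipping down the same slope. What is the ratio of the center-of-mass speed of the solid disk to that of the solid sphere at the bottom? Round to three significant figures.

v_ratio ≈ 0.966

Each satisfies Mgh = ½(1+k)Mv² with k = I/(MR²), so v ∝ 1/√(1+k).
For the solid disk k = 0.5; for the solid sphere k = 0.4.
v₁/v₂ = √((1+k₂)/(1+k₁)) = √(1.4/1.5) ≈ 0.966.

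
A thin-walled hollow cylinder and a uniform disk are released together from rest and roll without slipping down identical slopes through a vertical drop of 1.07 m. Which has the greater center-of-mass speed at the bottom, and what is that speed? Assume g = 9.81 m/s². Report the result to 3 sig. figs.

For rolling without slipping, Mgh = ½(1+k)Mv² where k = I/(MR²), so v = √(2gh/(1+k)).
Thin-walled hollow cylinder: k = 1, giving v = √(2×9.81×1.07/2) = 3.24 m/s.
Uniform disk: k = 0.5, giving v = √(2×9.81×1.07/1.5) = 3.741 m/s.
The smaller k wins: the uniform disk, at ≈ 3.74 m/s.

the uniform disk, at v ≈ 3.74 m/s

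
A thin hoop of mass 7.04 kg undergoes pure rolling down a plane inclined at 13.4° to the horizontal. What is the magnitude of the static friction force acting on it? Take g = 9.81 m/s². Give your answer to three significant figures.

The moment of inertia is MR², giving k ≡ I/(MR²) = 1.
Translational: Mg sinθ − f = Ma. Rotational about the CM: fR = Iα = kMRa, so f = kMa.
Combining, a = g sinθ/(1+k) and f = kMa = kMg sinθ/(1+k).
f = 1 × 7.04 × 9.81 × sin13.4° / 2 ≈ 8.00 N.

f ≈ 8.00 N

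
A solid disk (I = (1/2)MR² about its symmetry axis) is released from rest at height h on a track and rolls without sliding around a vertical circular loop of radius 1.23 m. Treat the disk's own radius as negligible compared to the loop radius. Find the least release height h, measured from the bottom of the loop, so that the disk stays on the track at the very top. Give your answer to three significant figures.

For this body I = (1/2)MR², i.e. k = I/(MR²) = 0.5.
At the top, contact is just lost when gravity alone supplies the centripetal force: Mg = Mv_top²/r, i.e. v_top² = gr.
With ω = v/R, the kinetic energy at speed v is ½(1+k)Mv² = (3/4)Mv².
Energy conservation from release (height h) to the top (height 2r): Mgh = Mg(2r) + (3/4)M·gr.
Thus h_min = 2r + (1+k)r/2 = r(2 + 1.5/2) = 1.23 × 2.75 ≈ 3.38 m.

h_min ≈ 3.38 m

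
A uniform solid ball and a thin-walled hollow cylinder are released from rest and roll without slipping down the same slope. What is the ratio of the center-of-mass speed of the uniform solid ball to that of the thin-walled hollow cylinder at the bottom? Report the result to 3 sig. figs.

v_ratio ≈ 1.20

Each satisfies Mgh = ½(1+k)Mv² with k = I/(MR²), so v ∝ 1/√(1+k).
For the uniform solid ball k = 0.4; for the thin-walled hollow cylinder k = 1.
v₁/v₂ = √((1+k₂)/(1+k₁)) = √(2/1.4) ≈ 1.20.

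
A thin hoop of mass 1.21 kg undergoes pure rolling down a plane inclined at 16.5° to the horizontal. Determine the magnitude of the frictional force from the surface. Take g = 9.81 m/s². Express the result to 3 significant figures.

For this body I = MR², i.e. k = I/(MR²) = 1.
Along the incline Mg sinθ − f = Ma, and torque about the center fR = Iα = kMR²(a/R) gives f = kMa.
Combining, a = g sinθ/(1+k) and f = kMa = kMg sinθ/(1+k).
f = 1 × 1.21 × 9.81 × sin16.5° / 2 ≈ 1.69 N.

f ≈ 1.69 N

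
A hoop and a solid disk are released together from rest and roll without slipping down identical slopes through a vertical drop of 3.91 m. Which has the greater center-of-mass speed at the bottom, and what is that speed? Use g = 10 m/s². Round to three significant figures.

the solid disk, at v ≈ 7.22 m/s

For rolling without slipping, Mgh = ½(1+k)Mv² where k = I/(MR²), so v = √(2gh/(1+k)).
Hoop: k = 1, giving v = √(2×10×3.91/2) = 6.253 m/s.
Solid disk: k = 0.5, giving v = √(2×10×3.91/1.5) = 7.22 m/s.
The smaller k wins: the solid disk, at ≈ 7.22 m/s.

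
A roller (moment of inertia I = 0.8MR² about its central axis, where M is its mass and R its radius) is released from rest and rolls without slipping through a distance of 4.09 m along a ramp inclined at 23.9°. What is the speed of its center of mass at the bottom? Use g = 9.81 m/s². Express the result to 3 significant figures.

The moment of inertia is 0.8MR², giving k ≡ I/(MR²) = 0.8.
Pure rolling means v = ωR; then KE = ½Mv² + ½I(v/R)² = ½(1+k)Mv² = (9/10)Mv².
The vertical drop is h = L sinθ = 4.09 × sin23.9° = 1.657 m.
Energy conservation: Mgh = (9/10)Mv², so v = √(2gh/(1+k)) = √(2 × 9.81 × 1.657 / 1.8) ≈ 4.25 m/s.

v ≈ 4.25 m/s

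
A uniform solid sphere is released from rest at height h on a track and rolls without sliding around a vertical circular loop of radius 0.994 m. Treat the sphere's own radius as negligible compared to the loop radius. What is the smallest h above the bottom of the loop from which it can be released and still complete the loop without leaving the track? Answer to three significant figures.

h_min ≈ 2.68 m

With I = (2/5)MR², the ratio k = I/(MR²) is 0.4.
At the top, contact is just lost when gravity alone supplies the centripetal force: Mg = Mv_top²/r, i.e. v_top² = gr.
With ω = v/R, the kinetic energy at speed v is ½(1+k)Mv² = (7/10)Mv².
Energy conservation from release (height h) to the top (height 2r): Mgh = Mg(2r) + (7/10)M·gr.
Thus h_min = 2r + (1+k)r/2 = r(2 + 1.4/2) = 0.994 × 2.7 ≈ 2.68 m.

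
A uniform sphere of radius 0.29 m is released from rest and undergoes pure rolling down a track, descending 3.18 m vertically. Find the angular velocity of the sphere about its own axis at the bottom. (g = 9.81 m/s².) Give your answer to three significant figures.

ω ≈ 23.0 rad/s

With I = (2/5)MR², the ratio k = I/(MR²) is 0.4.
Rolling without slipping gives ω = v/R, so the total kinetic energy is ½Mv² + ½Iω² = ½(1+k)Mv² = (7/10)Mv².
Energy conservation Mgh = ½(1+k)Mv² gives v = √(2gh/(1+k)) = √(2 × 9.81 × 3.18 / 1.4) = 6.676 m/s.
Then ω = v/R = 6.676 / 0.29 ≈ 23.0 rad/s.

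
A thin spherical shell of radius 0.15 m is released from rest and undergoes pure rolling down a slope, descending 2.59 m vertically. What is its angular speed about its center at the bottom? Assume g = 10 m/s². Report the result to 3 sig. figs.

For this body I = (2/3)MR², i.e. k = I/(MR²) = 2/3.
The rolling condition ω = v/R makes the rotational term ½I(v/R)² = ½kMv², so KE_total = ½(1+k)Mv² = (5/6)Mv².
Energy conservation Mgh = ½(1+k)Mv² gives v = √(2gh/(1+k)) = √(2 × 10 × 2.59 / 1.667) = 5.575 m/s.
The angular speed follows from ω = v/R = 5.575/0.15 ≈ 37.2 rad/s.

ω ≈ 37.2 rad/s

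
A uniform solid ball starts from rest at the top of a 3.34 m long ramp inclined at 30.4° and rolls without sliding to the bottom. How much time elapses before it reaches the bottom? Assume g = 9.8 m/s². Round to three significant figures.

t ≈ 1.37 s

Here I = (2/5)MR², so the shape factor k = I/(MR²) = 0.4.
Translational: Mg sinθ − f = Ma. Rotational about the CM: fR = Iα = kMRa, so f = kMa.
Hence a = g sinθ/(1+k) = 9.8×sin30.4°/1.4 = 3.542 m/s².
With constant a from rest, t = √(2L/a) = √(2·3.34/3.542) ≈ 1.37 s.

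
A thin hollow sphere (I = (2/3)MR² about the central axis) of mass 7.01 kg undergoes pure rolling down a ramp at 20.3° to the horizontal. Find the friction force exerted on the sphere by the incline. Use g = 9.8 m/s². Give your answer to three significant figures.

f ≈ 9.53 N

The moment of inertia is (2/3)MR², giving k ≡ I/(MR²) = 2/3.
Along the incline Mg sinθ − f = Ma, and torque about the center fR = Iα = kMR²(a/R) gives f = kMa.
Combining, a = g sinθ/(1+k) and f = kMa = kMg sinθ/(1+k).
f = (2/3) × 7.01 × 9.8 × sin20.3° / 1.667 ≈ 9.53 N.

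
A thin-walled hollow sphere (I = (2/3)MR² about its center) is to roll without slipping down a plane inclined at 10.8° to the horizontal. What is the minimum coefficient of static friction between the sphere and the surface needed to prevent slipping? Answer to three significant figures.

Here I = (2/3)MR², so the shape factor k = I/(MR²) = 2/3.
Newton's second law down the slope: Mg sinθ − f = Ma. The torque equation fR = Iα (with α = a/R) gives f = kMa.
These give a = g sinθ/(1+k) and the required friction f = kMg sinθ/(1+k).
With N = Mg cosθ, the no-slip condition f ≤ μN gives μ_min = f/N = k tanθ/(1+k).
μ_min = (2/3) × tan10.8° / 1.667 ≈ 0.0763.

μ_min ≈ 0.0763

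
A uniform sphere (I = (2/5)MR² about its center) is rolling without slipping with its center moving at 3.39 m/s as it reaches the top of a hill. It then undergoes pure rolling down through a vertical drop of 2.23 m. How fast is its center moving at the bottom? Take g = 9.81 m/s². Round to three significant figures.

Here I = (2/5)MR², so the shape factor k = I/(MR²) = 0.4.
Since it rolls without slipping, ω = v/R and KE = ½Mv² + ½Iω² = ½(1+k)Mv² = (7/10)Mv².
Energy conservation: (7/10)Mv₀² + Mgh = (7/10)Mv², so v² = v₀² + 2gh/(1+k).
v = √(3.39² + 2×9.81×2.23/1.4) = √42.74 ≈ 6.54 m/s.

v ≈ 6.54 m/s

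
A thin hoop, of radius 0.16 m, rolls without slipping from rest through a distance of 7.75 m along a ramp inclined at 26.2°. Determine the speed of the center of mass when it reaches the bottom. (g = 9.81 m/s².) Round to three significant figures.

With I = MR², the ratio k = I/(MR²) is 1.
Pure rolling means v = ωR; then KE = ½Mv² + ½I(v/R)² = ½(1+k)Mv² = Mv².
The vertical drop is h = L sinθ = 7.75 × sin26.2° = 3.422 m.
Energy conservation: Mgh = Mv², so v = √(2gh/(1+k)) = √(2 × 9.81 × 3.422 / 2) ≈ 5.79 m/s.

v ≈ 5.79 m/s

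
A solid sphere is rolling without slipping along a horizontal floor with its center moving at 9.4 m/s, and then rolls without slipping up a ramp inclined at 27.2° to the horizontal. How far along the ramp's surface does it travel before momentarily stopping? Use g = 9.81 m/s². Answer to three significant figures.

d ≈ 13.8 m

The moment of inertia is (2/5)MR², giving k ≡ I/(MR²) = 0.4.
Rolling without slipping gives ω = v/R, so the total kinetic energy is ½Mv² + ½Iω² = ½(1+k)Mv² = (7/10)Mv².
Setting this equal to Mgh gives the vertical rise h = (1+k)v₀²/(2g) = 1.4×9.4²/(2×9.81) = 6.305 m.
The distance along the slope is d = h/sinθ = 6.305/sin27.2° ≈ 13.8 m.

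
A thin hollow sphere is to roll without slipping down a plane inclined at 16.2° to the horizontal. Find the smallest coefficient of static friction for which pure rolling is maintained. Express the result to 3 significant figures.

μ_min ≈ 0.116

With I = (2/3)MR², the ratio k = I/(MR²) is 2/3.
Newton's second law down the slope: Mg sinθ − f = Ma. The torque equation fR = Iα (with α = a/R) gives f = kMa.
These give a = g sinθ/(1+k) and the required friction f = kMg sinθ/(1+k).
With N = Mg cosθ, the no-slip condition f ≤ μN gives μ_min = f/N = k tanθ/(1+k).
μ_min = (2/3) × tan16.2° / 1.667 ≈ 0.116.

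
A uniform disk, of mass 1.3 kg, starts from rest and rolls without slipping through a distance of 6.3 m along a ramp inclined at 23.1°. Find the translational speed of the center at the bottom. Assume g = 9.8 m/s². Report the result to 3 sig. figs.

v ≈ 5.68 m/s

Here I = (1/2)MR², so the shape factor k = I/(MR²) = 0.5.
Since it rolls without slipping, ω = v/R and KE = ½Mv² + ½Iω² = ½(1+k)Mv² = (3/4)Mv².
The vertical drop is h = L sinθ = 6.3 × sin23.1° = 2.472 m.
Setting Mgh = (3/4)Mv² gives v = √(2gh/(1+k)) = √(2·9.8·2.472/1.5) ≈ 5.68 m/s.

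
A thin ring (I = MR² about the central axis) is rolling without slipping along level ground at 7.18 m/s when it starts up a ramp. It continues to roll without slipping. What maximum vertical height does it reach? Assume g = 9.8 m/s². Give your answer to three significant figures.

h ≈ 5.26 m

Here I = MR², so the shape factor k = I/(MR²) = 1.
The rolling condition ω = v/R makes the rotational term ½I(v/R)² = ½kMv², so KE_total = ½(1+k)Mv² = Mv².
All of this converts to potential energy at the highest point: Mv₀² = Mgh.
Thus h = (1+k)v₀²/(2g) = 2 × 7.18² / (2 × 9.8) ≈ 5.26 m.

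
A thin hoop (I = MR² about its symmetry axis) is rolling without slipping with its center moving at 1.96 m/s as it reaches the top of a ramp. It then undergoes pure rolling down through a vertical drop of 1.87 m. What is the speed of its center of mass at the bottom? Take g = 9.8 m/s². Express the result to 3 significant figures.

v ≈ 4.71 m/s

Here I = MR², so the shape factor k = I/(MR²) = 1.
The rolling condition ω = v/R makes the rotational term ½I(v/R)² = ½kMv², so KE_total = ½(1+k)Mv² = Mv².
Energy conservation: Mv₀² + Mgh = Mv², so v² = v₀² + 2gh/(1+k).
v = √(1.96² + 2×9.8×1.87/2) = √22.17 ≈ 4.71 m/s.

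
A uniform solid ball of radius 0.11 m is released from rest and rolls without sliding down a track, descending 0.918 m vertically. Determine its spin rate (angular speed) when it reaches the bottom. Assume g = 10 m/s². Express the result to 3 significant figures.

ω ≈ 32.9 rad/s

The moment of inertia is (2/5)MR², giving k ≡ I/(MR²) = 0.4.
Since it rolls without slipping, ω = v/R and KE = ½Mv² + ½Iω² = ½(1+k)Mv² = (7/10)Mv².
Energy conservation Mgh = ½(1+k)Mv² gives v = √(2gh/(1+k)) = √(2 × 10 × 0.918 / 1.4) = 3.621 m/s.
Then ω = v/R = 3.621 / 0.11 ≈ 32.9 rad/s.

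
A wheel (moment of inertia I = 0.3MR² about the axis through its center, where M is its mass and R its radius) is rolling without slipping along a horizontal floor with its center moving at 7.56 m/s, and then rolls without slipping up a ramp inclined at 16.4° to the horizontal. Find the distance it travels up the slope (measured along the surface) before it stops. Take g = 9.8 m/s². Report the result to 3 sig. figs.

d ≈ 13.4 m

The moment of inertia is 0.3MR², giving k ≡ I/(MR²) = 0.3.
Since it rolls without slipping, ω = v/R and KE = ½Mv² + ½Iω² = ½(1+k)Mv² = (13/20)Mv².
Setting this equal to Mgh gives the vertical rise h = (1+k)v₀²/(2g) = 1.3×7.56²/(2×9.8) = 3.791 m.
Along the incline, d = h/sinθ = 3.791/sin16.4° ≈ 13.4 m.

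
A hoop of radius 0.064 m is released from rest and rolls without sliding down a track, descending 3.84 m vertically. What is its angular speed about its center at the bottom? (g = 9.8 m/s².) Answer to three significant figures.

ω ≈ 95.9 rad/s

Here I = MR², so the shape factor k = I/(MR²) = 1.
The rolling condition ω = v/R makes the rotational term ½I(v/R)² = ½kMv², so KE_total = ½(1+k)Mv² = Mv².
Energy conservation Mgh = ½(1+k)Mv² gives v = √(2gh/(1+k)) = √(2 × 9.8 × 3.84 / 2) = 6.134 m/s.
The angular speed follows from ω = v/R = 6.134/0.064 ≈ 95.9 rad/s.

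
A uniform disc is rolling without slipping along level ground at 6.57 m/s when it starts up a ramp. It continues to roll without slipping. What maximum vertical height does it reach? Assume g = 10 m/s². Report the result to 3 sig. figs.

For this body I = (1/2)MR², i.e. k = I/(MR²) = 0.5.
Pure rolling means v = ωR; then KE = ½Mv² + ½I(v/R)² = ½(1+k)Mv² = (3/4)Mv².
All of this converts to potential energy at the highest point: (3/4)Mv₀² = Mgh.
Thus h = (1+k)v₀²/(2g) = 1.5 × 6.57² / (2 × 10) ≈ 3.24 m.

h ≈ 3.24 m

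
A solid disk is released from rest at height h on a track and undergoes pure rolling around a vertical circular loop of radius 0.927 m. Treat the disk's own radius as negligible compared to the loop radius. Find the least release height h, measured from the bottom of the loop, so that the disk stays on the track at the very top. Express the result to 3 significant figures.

h_min ≈ 2.55 m

With I = (1/2)MR², the ratio k = I/(MR²) is 0.5.
At the top, contact is just lost when gravity alone supplies the centripetal force: Mg = Mv_top²/r, i.e. v_top² = gr.
With ω = v/R, the kinetic energy at speed v is ½(1+k)Mv² = (3/4)Mv².
Energy conservation from release (height h) to the top (height 2r): Mgh = Mg(2r) + (3/4)M·gr.
Thus h_min = 2r + (1+k)r/2 = r(2 + 1.5/2) = 0.927 × 2.75 ≈ 2.55 m.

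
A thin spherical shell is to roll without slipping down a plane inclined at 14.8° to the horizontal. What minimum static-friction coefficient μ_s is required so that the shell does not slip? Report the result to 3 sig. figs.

μ_min ≈ 0.106

The moment of inertia is (2/3)MR², giving k ≡ I/(MR²) = 2/3.
Along the incline Mg sinθ − f = Ma, and torque about the center fR = Iα = kMR²(a/R) gives f = kMa.
These give a = g sinθ/(1+k) and the required friction f = kMg sinθ/(1+k).
The normal force is N = Mg cosθ, so μ_min = f/N = k tanθ/(1+k).
μ_min = (2/3) × tan14.8° / 1.667 ≈ 0.106.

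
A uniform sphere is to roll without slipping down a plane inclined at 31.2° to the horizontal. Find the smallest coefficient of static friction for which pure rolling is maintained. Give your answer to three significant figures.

With I = (2/5)MR², the ratio k = I/(MR²) is 0.4.
Newton's second law down the slope: Mg sinθ − f = Ma. The torque equation fR = Iα (with α = a/R) gives f = kMa.
These give a = g sinθ/(1+k) and the required friction f = kMg sinθ/(1+k).
The normal force is N = Mg cosθ, so μ_min = f/N = k tanθ/(1+k).
μ_min = 0.4 × tan31.2° / 1.4 ≈ 0.173.

μ_min ≈ 0.173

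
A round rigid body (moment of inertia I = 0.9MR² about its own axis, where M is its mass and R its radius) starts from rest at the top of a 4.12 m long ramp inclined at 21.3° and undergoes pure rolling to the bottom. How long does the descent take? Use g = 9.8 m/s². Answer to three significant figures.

With I = 0.9MR², the ratio k = I/(MR²) is 0.9.
Translational: Mg sinθ − f = Ma. Rotational about the CM: fR = Iα = kMRa, so f = kMa.
Hence a = g sinθ/(1+k) = 9.8×sin21.3°/1.9 = 1.874 m/s².
Starting from rest, L = ½at², so t = √(2L/a) = √(2×4.12/1.874) ≈ 2.10 s.

t ≈ 2.10 s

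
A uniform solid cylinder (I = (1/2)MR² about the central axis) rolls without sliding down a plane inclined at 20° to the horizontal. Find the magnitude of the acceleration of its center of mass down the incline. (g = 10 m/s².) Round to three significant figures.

With I = (1/2)MR², the ratio k = I/(MR²) is 0.5.
Along the incline Mg sinθ − f = Ma, and torque about the center fR = Iα = kMR²(a/R) gives f = kMa.
Eliminating f: Mg sinθ = (1+k)Ma, so a = g sinθ/(1+k) = 10 × sin20° / 1.5 ≈ 2.28 m/s².

a ≈ 2.28 m/s²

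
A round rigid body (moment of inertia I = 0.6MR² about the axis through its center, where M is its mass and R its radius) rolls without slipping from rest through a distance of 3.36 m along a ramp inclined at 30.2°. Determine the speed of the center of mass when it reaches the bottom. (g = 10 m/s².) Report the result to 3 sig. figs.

v ≈ 4.60 m/s

The moment of inertia is 0.6MR², giving k ≡ I/(MR²) = 0.6.
The rolling condition ω = v/R makes the rotational term ½I(v/R)² = ½kMv², so KE_total = ½(1+k)Mv² = (4/5)Mv².
The vertical drop is h = L sinθ = 3.36 × sin30.2° = 1.69 m.
Setting Mgh = (4/5)Mv² gives v = √(2gh/(1+k)) = √(2·10·1.69/1.6) ≈ 4.60 m/s.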